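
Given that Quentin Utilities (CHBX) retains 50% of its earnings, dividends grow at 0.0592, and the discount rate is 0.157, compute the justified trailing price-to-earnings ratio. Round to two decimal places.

5.42

Payout ratio b = 1 − 0.50 = 0.50.
Justified trailing P/E = b(1+g)/(r−g) = 0.50×(1+0.0592)/(0.157−0.0592) = 5.4151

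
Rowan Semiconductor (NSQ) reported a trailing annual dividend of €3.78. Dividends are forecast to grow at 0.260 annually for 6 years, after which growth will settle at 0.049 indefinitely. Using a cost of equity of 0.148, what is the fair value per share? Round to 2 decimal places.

Two-stage DDM. Project D₁…D_6 at 0.26, terminal growth 0.049, discount at r = 0.148.
D_1 = 4.7628
D_2 = 6.0011
D_3 = 7.5614
D_4 = 9.5274
D_5 = 12.0045
D_6 = 15.1257
Terminal value at t=6: TV = D_7/(r−g) = 15.8668/(0.148−0.049) = 160.2712
P₀ = 4.7628/(1+0.148)^1 + 6.0011/(1+0.148)^2 + 7.5614/(1+0.148)^3 + 9.5274/(1+0.148)^4 + 12.0045/(1+0.148)^5 + 15.1257/(1+0.148)^6 + 160.2712/(1+0.148)^6 = 101.8310

€101.83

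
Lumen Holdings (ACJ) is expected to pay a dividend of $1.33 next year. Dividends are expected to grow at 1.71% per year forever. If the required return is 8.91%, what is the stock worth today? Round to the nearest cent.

Gordon growth model: P₀ = D₁/(r − g), with D₁ = 1.33 given directly.
P₀ = 1.3300 / (0.0891 − 0.0171) = 1.3300 / 0.072 = 18.4722

$18.47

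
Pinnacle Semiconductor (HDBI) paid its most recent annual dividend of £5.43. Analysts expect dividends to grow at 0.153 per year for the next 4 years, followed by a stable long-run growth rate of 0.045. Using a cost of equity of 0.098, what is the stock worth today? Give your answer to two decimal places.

Two-stage DDM. Project D₁…D_4 at 0.153, terminal growth 0.045, discount at r = 0.098.
D_1 = 6.2608
D_2 = 7.2187
D_3 = 8.3232
D_4 = 9.5966
Terminal value at t=4: TV = D_5/(r−g) = 10.0284/(0.098−0.045) = 189.2158
P₀ = 6.2608/(1+0.098)^1 + 7.2187/(1+0.098)^2 + 8.3232/(1+0.098)^3 + 9.5966/(1+0.098)^4 + 189.2158/(1+0.098)^4 = 154.7608

£154.76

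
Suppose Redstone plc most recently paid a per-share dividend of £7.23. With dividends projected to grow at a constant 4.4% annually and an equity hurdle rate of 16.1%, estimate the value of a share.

£64.51

Gordon growth model: P₀ = D₁/(r − g). D₁ = 7.23 × (1 + 0.044) = 7.5481.
P₀ = 7.5481 / (0.161 − 0.044) = 7.5481 / 0.117 = 64.5138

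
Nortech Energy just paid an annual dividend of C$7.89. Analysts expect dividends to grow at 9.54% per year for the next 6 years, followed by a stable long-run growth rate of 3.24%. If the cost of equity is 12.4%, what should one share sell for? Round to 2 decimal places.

C$119.48

Two-stage DDM. Project D₁…D_6 at 0.0954, terminal growth 0.0324, discount at r = 0.124.
D_1 = 8.6427
D_2 = 9.4672
D_3 = 10.3704
D_4 = 11.3597
D_5 = 12.4434
D_6 = 13.6306
Terminal value at t=6: TV = D_7/(r−g) = 14.0722/(0.124−0.0324) = 153.6264
P₀ = 8.6427/(1+0.124)^1 + 9.4672/(1+0.124)^2 + 10.3704/(1+0.124)^3 + 11.3597/(1+0.124)^4 + 12.4434/(1+0.124)^5 + 13.6306/(1+0.124)^6 + 153.6264/(1+0.124)^6 = 119.4831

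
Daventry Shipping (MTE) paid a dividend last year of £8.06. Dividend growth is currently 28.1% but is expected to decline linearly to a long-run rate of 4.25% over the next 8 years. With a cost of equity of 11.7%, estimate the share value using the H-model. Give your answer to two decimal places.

H-model: P₀ = D₀[(1+g_L) + H(g_S−g_L)]/(r−g_L), with H = 8/2 = 4.
P₀ = 8.06 × [(1+0.0425) + 4×(0.281−0.0425)] / (0.117−0.0425)
   = 8.06 × 1.9965 / 0.0745 = 215.9972

£216.00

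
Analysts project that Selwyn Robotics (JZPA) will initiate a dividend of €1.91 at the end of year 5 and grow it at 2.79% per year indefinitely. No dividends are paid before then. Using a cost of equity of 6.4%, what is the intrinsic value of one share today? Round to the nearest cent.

Deferred-dividend DDM. At t=4 the remaining stream is a growing perpetuity with first payment D_5 = 1.91.
V_4 = D_5/(r−g) = 1.91/(0.064−0.0279) = 52.9086
P₀ = V_4/(1+r)^4 = 52.9086/(1+0.064)^4 = 41.2819

€41.28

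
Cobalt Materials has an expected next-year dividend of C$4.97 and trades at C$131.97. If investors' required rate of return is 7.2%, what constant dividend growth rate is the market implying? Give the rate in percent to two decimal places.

From P₀ = D₁/(r − g), the implied growth is g = r − D₁/P₀.
g = 0.072 − 4.97/131.97 = 0.072 − 0.03766 = 0.03434

3.43%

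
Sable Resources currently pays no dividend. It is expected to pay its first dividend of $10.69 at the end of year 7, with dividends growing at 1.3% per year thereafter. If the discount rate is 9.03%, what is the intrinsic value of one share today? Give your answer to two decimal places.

$82.32

Deferred-dividend DDM. At t=6 the remaining stream is a growing perpetuity with first payment D_7 = 10.69.
V_6 = D_7/(r−g) = 10.69/(0.0903−0.013) = 138.2924
P₀ = V_6/(1+r)^6 = 138.2924/(1+0.0903)^6 = 82.3232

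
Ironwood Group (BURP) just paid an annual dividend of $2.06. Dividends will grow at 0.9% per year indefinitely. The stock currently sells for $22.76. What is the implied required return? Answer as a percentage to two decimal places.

Rearranging the constant-growth DDM: r = D₁/P₀ + g.
D₁ = 2.06 × (1 + 0.009) = 2.0785.
r = 2.0785 / 22.76 + 0.009 = 0.09132 + 0.009 = 0.10032

10.03%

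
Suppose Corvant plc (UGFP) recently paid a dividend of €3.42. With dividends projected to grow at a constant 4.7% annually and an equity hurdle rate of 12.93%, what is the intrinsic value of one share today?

Gordon growth model: P₀ = D₁/(r − g). D₁ = 3.42 × (1 + 0.047) = 3.5807.
P₀ = 3.5807 / (0.1293 − 0.047) = 3.5807 / 0.0823 = 43.5084

€43.51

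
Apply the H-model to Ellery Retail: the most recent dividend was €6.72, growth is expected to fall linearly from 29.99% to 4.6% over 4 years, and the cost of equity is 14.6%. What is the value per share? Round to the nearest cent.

H-model: P₀ = D₀[(1+g_L) + H(g_S−g_L)]/(r−g_L), with H = 4/2 = 2.
P₀ = 6.72 × [(1+0.046) + 2×(0.2999−0.046)] / (0.146−0.046)
   = 6.72 × 1.5538 / 0.1 = 104.4154

€104.42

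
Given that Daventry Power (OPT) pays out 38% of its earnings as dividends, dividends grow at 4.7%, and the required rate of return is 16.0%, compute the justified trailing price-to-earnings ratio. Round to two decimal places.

Justified trailing P/E = b(1+g)/(r−g) = 0.38×(1+0.047)/(0.16−0.047) = 3.5209

3.52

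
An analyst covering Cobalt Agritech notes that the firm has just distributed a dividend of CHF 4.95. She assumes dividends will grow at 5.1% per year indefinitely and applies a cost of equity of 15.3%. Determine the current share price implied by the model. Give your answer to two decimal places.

Gordon growth model: P₀ = D₁/(r − g). D₁ = 4.95 × (1 + 0.051) = 5.2024.
P₀ = 5.2024 / (0.153 − 0.051) = 5.2024 / 0.102 = 51.0044

CHF 51.00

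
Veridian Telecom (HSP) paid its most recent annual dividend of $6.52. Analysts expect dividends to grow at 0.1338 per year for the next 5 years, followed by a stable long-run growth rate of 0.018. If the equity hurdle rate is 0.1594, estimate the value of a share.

$72.48

Two-stage DDM. Project D₁…D_5 at 0.1338, terminal growth 0.018, discount at r = 0.1594.
D_1 = 7.3924
D_2 = 8.3815
D_3 = 9.5029
D_4 = 10.7744
D_5 = 12.2160
Terminal value at t=5: TV = D_6/(r−g) = 12.4359/(0.1594−0.018) = 87.9485
P₀ = 7.3924/(1+0.1594)^1 + 8.3815/(1+0.1594)^2 + 9.5029/(1+0.1594)^3 + 10.7744/(1+0.1594)^4 + 12.2160/(1+0.1594)^5 + 87.9485/(1+0.1594)^5 = 72.4849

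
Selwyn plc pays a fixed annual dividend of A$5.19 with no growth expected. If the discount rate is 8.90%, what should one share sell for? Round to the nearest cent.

Zero-growth DDM (perpetuity): P₀ = D/r = 5.19 / 0.089 = 58.3146

A$58.31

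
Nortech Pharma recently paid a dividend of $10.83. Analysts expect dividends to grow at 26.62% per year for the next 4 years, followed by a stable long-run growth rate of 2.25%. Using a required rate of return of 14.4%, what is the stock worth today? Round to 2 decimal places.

$192.97

Two-stage DDM. Project D₁…D_4 at 0.2662, terminal growth 0.0225, discount at r = 0.144.
D_1 = 13.7129
D_2 = 17.3633
D_3 = 21.9855
D_4 = 27.8380
Terminal value at t=4: TV = D_5/(r−g) = 28.4643/(0.144−0.0225) = 234.2743
P₀ = 13.7129/(1+0.144)^1 + 17.3633/(1+0.144)^2 + 21.9855/(1+0.144)^3 + 27.8380/(1+0.144)^4 + 234.2743/(1+0.144)^4 = 192.9709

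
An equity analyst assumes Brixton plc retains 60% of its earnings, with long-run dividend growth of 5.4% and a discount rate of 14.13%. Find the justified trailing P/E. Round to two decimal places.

4.83

Payout ratio b = 1 − 0.60 = 0.40.
Justified trailing P/E = b(1+g)/(r−g) = 0.40×(1+0.054)/(0.1413−0.054) = 4.8293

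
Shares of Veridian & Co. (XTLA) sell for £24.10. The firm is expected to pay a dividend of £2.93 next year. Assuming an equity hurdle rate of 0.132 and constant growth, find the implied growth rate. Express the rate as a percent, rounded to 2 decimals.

1.04%

From P₀ = D₁/(r − g), the implied growth is g = r − D₁/P₀.
g = 0.132 − 2.93/24.10 = 0.132 − 0.12158 = 0.01042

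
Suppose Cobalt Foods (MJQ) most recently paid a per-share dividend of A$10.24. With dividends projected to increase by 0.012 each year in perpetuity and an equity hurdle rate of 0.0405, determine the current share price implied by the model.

A$363.61

Gordon growth model: P₀ = D₁/(r − g). D₁ = 10.24 × (1 + 0.012) = 10.3629.
P₀ = 10.3629 / (0.0405 − 0.012) = 10.3629 / 0.0285 = 363.6098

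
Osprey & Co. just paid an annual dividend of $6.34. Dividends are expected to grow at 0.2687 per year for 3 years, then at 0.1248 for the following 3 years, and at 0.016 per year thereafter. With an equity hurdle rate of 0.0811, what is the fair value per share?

$239.81

Three-stage DDM. Project D₁…D_6; terminal Gordon value at t=6 with g = 0.016; discount at r = 0.0811.
D_1 = 8.0436
D_2 = 10.2049
D_3 = 12.9469
D_4 = 14.5627
D_5 = 16.3801
D_6 = 18.4243
TV_6 = 18.7191/(0.0811−0.016) = 287.5443
P₀ = Σ Dₜ/(1+r)ᵗ + TV_6/(1+r)^6 = 239.8077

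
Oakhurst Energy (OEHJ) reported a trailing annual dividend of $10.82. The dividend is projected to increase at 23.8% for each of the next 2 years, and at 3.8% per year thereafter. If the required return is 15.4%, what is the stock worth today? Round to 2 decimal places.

$135.49

Two-stage DDM. Project D₁…D_2 at 0.238, terminal growth 0.038, discount at r = 0.154.
D_1 = 13.3952
D_2 = 16.5832
Terminal value at t=2: TV = D_3/(r−g) = 17.2134/(0.154−0.038) = 148.3911
P₀ = 13.3952/(1+0.154)^1 + 16.5832/(1+0.154)^2 + 148.3911/(1+0.154)^2 = 135.4886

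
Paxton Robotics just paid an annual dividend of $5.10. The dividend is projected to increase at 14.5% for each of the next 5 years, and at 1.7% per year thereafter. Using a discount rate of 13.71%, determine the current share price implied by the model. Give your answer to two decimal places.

$70.74

Two-stage DDM. Project D₁…D_5 at 0.145, terminal growth 0.017, discount at r = 0.1371.
D_1 = 5.8395
D_2 = 6.6862
D_3 = 7.6557
D_4 = 8.7658
D_5 = 10.0369
Terminal value at t=5: TV = D_6/(r−g) = 10.2075/(0.1371−0.017) = 84.9915
P₀ = 5.8395/(1+0.1371)^1 + 6.6862/(1+0.1371)^2 + 7.6557/(1+0.1371)^3 + 8.7658/(1+0.1371)^4 + 10.0369/(1+0.1371)^5 + 84.9915/(1+0.1371)^5 = 70.7441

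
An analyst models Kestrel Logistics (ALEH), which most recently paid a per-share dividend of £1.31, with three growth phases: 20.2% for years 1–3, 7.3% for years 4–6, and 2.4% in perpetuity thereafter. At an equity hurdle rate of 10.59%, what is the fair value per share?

Three-stage DDM. Project D₁…D_6; terminal Gordon value at t=6 with g = 0.024; discount at r = 0.1059.
D_1 = 1.5746
D_2 = 1.8927
D_3 = 2.2750
D_4 = 2.4411
D_5 = 2.6193
D_6 = 2.8105
TV_6 = 2.8780/(0.1059−0.024) = 35.1399
P₀ = Σ Dₜ/(1+r)ᵗ + TV_6/(1+r)^6 = 28.6142

£28.61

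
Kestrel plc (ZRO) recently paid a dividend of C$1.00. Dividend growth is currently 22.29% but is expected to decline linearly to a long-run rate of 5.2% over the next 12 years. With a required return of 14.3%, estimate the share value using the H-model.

C$22.83

H-model: P₀ = D₀[(1+g_L) + H(g_S−g_L)]/(r−g_L), with H = 12/2 = 6.
P₀ = 1.00 × [(1+0.052) + 6×(0.2229−0.052)] / (0.143−0.052)
   = 1.00 × 2.0774 / 0.091 = 22.8286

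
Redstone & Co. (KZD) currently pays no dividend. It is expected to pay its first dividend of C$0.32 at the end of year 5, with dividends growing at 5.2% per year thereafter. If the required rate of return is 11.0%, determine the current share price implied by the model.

Deferred-dividend DDM. At t=4 the remaining stream is a growing perpetuity with first payment D_5 = 0.32.
V_4 = D_5/(r−g) = 0.32/(0.11−0.052) = 5.5172
P₀ = V_4/(1+r)^4 = 5.5172/(1+0.11)^4 = 3.6344

C$3.63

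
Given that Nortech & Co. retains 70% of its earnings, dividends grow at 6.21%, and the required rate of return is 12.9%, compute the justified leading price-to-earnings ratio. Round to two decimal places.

Payout ratio b = 1 − 0.70 = 0.30.
Justified leading P/E = b/(r−g) = 0.30/(0.129−0.0621) = 4.4843

4.48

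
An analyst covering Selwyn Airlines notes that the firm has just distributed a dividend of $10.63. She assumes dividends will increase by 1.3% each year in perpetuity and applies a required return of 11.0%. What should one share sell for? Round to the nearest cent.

Gordon growth model: P₀ = D₁/(r − g). D₁ = 10.63 × (1 + 0.013) = 10.7682.
P₀ = 10.7682 / (0.11 − 0.013) = 10.7682 / 0.097 = 111.0123

$111.01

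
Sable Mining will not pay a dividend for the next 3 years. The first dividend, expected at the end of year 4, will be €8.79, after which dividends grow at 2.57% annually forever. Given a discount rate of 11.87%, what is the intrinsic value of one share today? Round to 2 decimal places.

€67.51

Deferred-dividend DDM. At t=3 the remaining stream is a growing perpetuity with first payment D_4 = 8.79.
V_3 = D_4/(r−g) = 8.79/(0.1187−0.0257) = 94.5161
P₀ = V_3/(1+r)^3 = 94.5161/(1+0.1187)^3 = 67.5095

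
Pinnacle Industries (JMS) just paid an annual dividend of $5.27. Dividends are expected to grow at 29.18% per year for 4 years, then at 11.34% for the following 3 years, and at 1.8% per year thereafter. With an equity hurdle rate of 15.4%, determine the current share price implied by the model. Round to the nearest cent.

$106.92

Three-stage DDM. Project D₁…D_7; terminal Gordon value at t=7 with g = 0.018; discount at r = 0.154.
D_1 = 6.8078
D_2 = 8.7943
D_3 = 11.3605
D_4 = 14.6755
D_5 = 16.3397
D_6 = 18.1926
D_7 = 20.2556
TV_7 = 20.6202/(0.154−0.018) = 151.6192
P₀ = Σ Dₜ/(1+r)ᵗ + TV_7/(1+r)^7 = 106.9198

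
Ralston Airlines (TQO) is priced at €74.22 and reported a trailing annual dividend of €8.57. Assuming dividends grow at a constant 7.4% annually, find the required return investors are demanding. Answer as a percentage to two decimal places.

19.80%

Rearranging the constant-growth DDM: r = D₁/P₀ + g.
D₁ = 8.57 × (1 + 0.074) = 9.2042.
r = 9.2042 / 74.22 + 0.074 = 0.12401 + 0.074 = 0.19801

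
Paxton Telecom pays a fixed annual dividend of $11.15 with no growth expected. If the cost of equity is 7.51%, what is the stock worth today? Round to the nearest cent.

Zero-growth DDM (perpetuity): P₀ = D/r = 11.15 / 0.0751 = 148.4687

$148.47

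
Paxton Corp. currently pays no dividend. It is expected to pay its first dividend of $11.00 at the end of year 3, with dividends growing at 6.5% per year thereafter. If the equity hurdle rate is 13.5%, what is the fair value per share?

$121.98

Deferred-dividend DDM. At t=2 the remaining stream is a growing perpetuity with first payment D_3 = 11.00.
V_2 = D_3/(r−g) = 11.00/(0.135−0.065) = 157.1429
P₀ = V_2/(1+r)^2 = 157.1429/(1+0.135)^2 = 121.9840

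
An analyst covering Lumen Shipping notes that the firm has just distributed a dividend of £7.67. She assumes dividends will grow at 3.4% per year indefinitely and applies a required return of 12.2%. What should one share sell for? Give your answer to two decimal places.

£90.12

Gordon growth model: P₀ = D₁/(r − g). D₁ = 7.67 × (1 + 0.034) = 7.9308.
P₀ = 7.9308 / (0.122 − 0.034) = 7.9308 / 0.088 = 90.1225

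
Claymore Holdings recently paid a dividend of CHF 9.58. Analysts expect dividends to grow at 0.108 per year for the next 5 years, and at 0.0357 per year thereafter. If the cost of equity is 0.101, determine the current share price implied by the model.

Two-stage DDM. Project D₁…D_5 at 0.108, terminal growth 0.0357, discount at r = 0.101.
D_1 = 10.6146
D_2 = 11.7610
D_3 = 13.0312
D_4 = 14.4386
D_5 = 15.9979
Terminal value at t=5: TV = D_6/(r−g) = 16.5691/(0.101−0.0357) = 253.7378
P₀ = 10.6146/(1+0.101)^1 + 11.7610/(1+0.101)^2 + 13.0312/(1+0.101)^3 + 14.4386/(1+0.101)^4 + 15.9979/(1+0.101)^5 + 253.7378/(1+0.101)^5 = 205.6584

CHF 205.66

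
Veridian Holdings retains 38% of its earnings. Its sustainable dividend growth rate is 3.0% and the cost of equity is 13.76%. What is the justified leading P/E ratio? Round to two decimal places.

Payout ratio b = 1 − 0.38 = 0.62.
Justified leading P/E = b/(r−g) = 0.62/(0.1376−0.03) = 5.7621

5.76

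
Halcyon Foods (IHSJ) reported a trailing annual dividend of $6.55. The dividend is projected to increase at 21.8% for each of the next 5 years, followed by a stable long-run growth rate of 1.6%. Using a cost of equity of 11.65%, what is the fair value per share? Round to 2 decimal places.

$145.15

Two-stage DDM. Project D₁…D_5 at 0.218, terminal growth 0.016, discount at r = 0.1165.
D_1 = 7.9779
D_2 = 9.7171
D_3 = 11.8354
D_4 = 14.4155
D_5 = 17.5581
Terminal value at t=5: TV = D_6/(r−g) = 17.8390/(0.1165−0.016) = 177.5029
P₀ = 7.9779/(1+0.1165)^1 + 9.7171/(1+0.1165)^2 + 11.8354/(1+0.1165)^3 + 14.4155/(1+0.1165)^4 + 17.5581/(1+0.1165)^5 + 177.5029/(1+0.1165)^5 = 145.1495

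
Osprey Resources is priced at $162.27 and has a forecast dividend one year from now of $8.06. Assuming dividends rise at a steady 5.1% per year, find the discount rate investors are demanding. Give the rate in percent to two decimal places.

10.07%

Rearranging the constant-growth DDM: r = D₁/P₀ + g.
r = 8.0600 / 162.27 + 0.051 = 0.04967 + 0.051 = 0.10067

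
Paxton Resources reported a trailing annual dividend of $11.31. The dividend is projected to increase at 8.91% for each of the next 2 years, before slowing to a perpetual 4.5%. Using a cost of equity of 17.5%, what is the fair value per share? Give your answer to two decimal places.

$98.31

Two-stage DDM. Project D₁…D_2 at 0.0891, terminal growth 0.045, discount at r = 0.175.
D_1 = 12.3177
D_2 = 13.4152
Terminal value at t=2: TV = D_3/(r−g) = 14.0189/(0.175−0.045) = 107.8378
P₀ = 12.3177/(1+0.175)^1 + 13.4152/(1+0.175)^2 + 107.8378/(1+0.175)^2 = 98.3079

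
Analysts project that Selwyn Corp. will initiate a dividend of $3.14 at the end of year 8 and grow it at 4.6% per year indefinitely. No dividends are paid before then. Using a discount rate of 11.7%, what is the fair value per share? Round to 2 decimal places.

Deferred-dividend DDM. At t=7 the remaining stream is a growing perpetuity with first payment D_8 = 3.14.
V_7 = D_8/(r−g) = 3.14/(0.117−0.046) = 44.2254
P₀ = V_7/(1+r)^7 = 44.2254/(1+0.117)^7 = 20.3845

$20.38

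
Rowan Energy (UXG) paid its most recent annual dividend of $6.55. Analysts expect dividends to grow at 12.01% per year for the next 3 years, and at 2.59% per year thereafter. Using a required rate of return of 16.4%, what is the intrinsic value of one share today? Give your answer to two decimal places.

Two-stage DDM. Project D₁…D_3 at 0.1201, terminal growth 0.0259, discount at r = 0.164.
D_1 = 7.3367
D_2 = 8.2178
D_3 = 9.2047
Terminal value at t=3: TV = D_4/(r−g) = 9.4431/(0.164−0.0259) = 68.3790
P₀ = 7.3367/(1+0.164)^1 + 8.2178/(1+0.164)^2 + 9.2047/(1+0.164)^3 + 68.3790/(1+0.164)^3 = 61.5622

$61.56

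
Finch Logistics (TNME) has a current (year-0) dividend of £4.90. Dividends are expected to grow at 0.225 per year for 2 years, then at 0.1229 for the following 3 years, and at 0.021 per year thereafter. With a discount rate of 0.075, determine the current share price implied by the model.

£169.90

Three-stage DDM. Project D₁…D_5; terminal Gordon value at t=5 with g = 0.021; discount at r = 0.075.
D_1 = 6.0025
D_2 = 7.3531
D_3 = 8.2568
D_4 = 9.2715
D_5 = 10.4110
TV_5 = 10.6296/(0.075−0.021) = 196.8446
P₀ = Σ Dₜ/(1+r)ᵗ + TV_5/(1+r)^5 = 169.9011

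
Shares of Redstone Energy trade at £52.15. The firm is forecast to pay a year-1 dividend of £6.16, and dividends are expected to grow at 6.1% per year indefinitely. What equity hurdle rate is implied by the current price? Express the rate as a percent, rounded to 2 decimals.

17.91%

Rearranging the constant-growth DDM: r = D₁/P₀ + g.
r = 6.1600 / 52.15 + 0.061 = 0.11812 + 0.061 = 0.17912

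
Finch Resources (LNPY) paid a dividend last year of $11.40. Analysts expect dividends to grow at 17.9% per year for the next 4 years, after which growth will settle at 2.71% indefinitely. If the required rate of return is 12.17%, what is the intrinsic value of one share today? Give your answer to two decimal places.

$202.80

Two-stage DDM. Project D₁…D_4 at 0.179, terminal growth 0.0271, discount at r = 0.1217.
D_1 = 13.4406
D_2 = 15.8465
D_3 = 18.6830
D_4 = 22.0272
Terminal value at t=4: TV = D_5/(r−g) = 22.6242/(0.1217−0.0271) = 239.1562
P₀ = 13.4406/(1+0.1217)^1 + 15.8465/(1+0.1217)^2 + 18.6830/(1+0.1217)^3 + 22.0272/(1+0.1217)^4 + 239.1562/(1+0.1217)^4 = 202.7974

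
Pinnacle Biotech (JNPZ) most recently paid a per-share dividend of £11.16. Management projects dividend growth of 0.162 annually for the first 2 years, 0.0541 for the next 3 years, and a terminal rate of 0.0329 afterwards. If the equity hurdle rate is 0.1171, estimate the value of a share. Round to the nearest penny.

£180.43

Three-stage DDM. Project D₁…D_5; terminal Gordon value at t=5 with g = 0.0329; discount at r = 0.1171.
D_1 = 12.9679
D_2 = 15.0687
D_3 = 15.8839
D_4 = 16.7433
D_5 = 17.6491
TV_5 = 18.2297/(0.1171−0.0329) = 216.5051
P₀ = Σ Dₜ/(1+r)ᵗ + TV_5/(1+r)^5 = 180.4284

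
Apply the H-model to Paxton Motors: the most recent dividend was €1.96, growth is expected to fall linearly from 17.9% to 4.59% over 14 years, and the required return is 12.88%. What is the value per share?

€46.76

H-model: P₀ = D₀[(1+g_L) + H(g_S−g_L)]/(r−g_L), with H = 14/2 = 7.
P₀ = 1.96 × [(1+0.0459) + 7×(0.179−0.0459)] / (0.1288−0.0459)
   = 1.96 × 1.9776 / 0.0829 = 46.7563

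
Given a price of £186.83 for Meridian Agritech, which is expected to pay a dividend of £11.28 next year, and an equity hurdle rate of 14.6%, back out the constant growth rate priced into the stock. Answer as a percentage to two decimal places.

From P₀ = D₁/(r − g), the implied growth is g = r − D₁/P₀.
g = 0.146 − 11.28/186.83 = 0.146 − 0.06038 = 0.08562

8.56%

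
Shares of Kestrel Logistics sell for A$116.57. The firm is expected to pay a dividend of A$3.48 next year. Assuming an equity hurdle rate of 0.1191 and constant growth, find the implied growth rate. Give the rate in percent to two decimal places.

From P₀ = D₁/(r − g), the implied growth is g = r − D₁/P₀.
g = 0.1191 − 3.48/116.57 = 0.1191 − 0.02985 = 0.08925

8.92%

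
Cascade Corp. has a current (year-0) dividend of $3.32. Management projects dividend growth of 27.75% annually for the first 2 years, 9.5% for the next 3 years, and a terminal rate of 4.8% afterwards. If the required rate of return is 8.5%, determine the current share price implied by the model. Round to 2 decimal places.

$156.58

Three-stage DDM. Project D₁…D_5; terminal Gordon value at t=5 with g = 0.048; discount at r = 0.085.
D_1 = 4.2413
D_2 = 5.4183
D_3 = 5.9330
D_4 = 6.4966
D_5 = 7.1138
TV_5 = 7.4553/(0.085−0.048) = 201.4939
P₀ = Σ Dₜ/(1+r)ᵗ + TV_5/(1+r)^5 = 156.5780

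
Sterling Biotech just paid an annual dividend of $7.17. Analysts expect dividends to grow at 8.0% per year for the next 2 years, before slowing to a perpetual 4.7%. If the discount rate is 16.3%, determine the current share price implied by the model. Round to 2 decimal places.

$68.65

Two-stage DDM. Project D₁…D_2 at 0.08, terminal growth 0.047, discount at r = 0.163.
D_1 = 7.7436
D_2 = 8.3631
Terminal value at t=2: TV = D_3/(r−g) = 8.7562/(0.163−0.047) = 75.4841
P₀ = 7.7436/(1+0.163)^1 + 8.3631/(1+0.163)^2 + 75.4841/(1+0.163)^2 = 68.6493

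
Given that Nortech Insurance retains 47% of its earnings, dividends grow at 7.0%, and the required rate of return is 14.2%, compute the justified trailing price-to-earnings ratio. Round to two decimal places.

7.88

Payout ratio b = 1 − 0.47 = 0.53.
Justified trailing P/E = b(1+g)/(r−g) = 0.53×(1+0.07)/(0.142−0.07) = 7.8764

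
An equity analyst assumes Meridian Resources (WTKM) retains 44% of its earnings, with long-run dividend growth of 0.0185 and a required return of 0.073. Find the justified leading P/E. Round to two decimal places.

10.28

Payout ratio b = 1 − 0.44 = 0.56.
Justified leading P/E = b/(r−g) = 0.56/(0.073−0.0185) = 10.2752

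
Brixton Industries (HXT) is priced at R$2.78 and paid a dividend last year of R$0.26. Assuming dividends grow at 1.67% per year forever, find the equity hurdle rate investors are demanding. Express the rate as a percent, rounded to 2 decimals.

Rearranging the constant-growth DDM: r = D₁/P₀ + g.
D₁ = 0.26 × (1 + 0.0167) = 0.2643.
r = 0.2643 / 2.78 + 0.0167 = 0.09509 + 0.0167 = 0.11179

11.18%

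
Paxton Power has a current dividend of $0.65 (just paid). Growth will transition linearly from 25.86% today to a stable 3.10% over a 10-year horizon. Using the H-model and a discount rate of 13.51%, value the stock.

$13.54

H-model: P₀ = D₀[(1+g_L) + H(g_S−g_L)]/(r−g_L), with H = 10/2 = 5.
P₀ = 0.65 × [(1+0.031) + 5×(0.2586−0.031)] / (0.1351−0.031)
   = 0.65 × 2.1690 / 0.1041 = 13.5432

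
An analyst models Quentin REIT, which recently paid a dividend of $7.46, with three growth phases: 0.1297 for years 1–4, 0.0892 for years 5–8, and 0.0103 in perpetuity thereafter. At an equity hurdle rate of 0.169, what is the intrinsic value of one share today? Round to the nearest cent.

Three-stage DDM. Project D₁…D_8; terminal Gordon value at t=8 with g = 0.0103; discount at r = 0.169.
D_1 = 8.4276
D_2 = 9.5206
D_3 = 10.7554
D_4 = 12.1504
D_5 = 13.2342
D_6 = 14.4147
D_7 = 15.7005
D_8 = 17.1010
TV_8 = 17.2772/(0.169−0.0103) = 108.8668
P₀ = Σ Dₜ/(1+r)ᵗ + TV_8/(1+r)^8 = 80.5078

$80.51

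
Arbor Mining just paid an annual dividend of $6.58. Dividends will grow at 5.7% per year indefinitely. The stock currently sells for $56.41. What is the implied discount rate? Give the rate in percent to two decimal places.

18.03%

Rearranging the constant-growth DDM: r = D₁/P₀ + g.
D₁ = 6.58 × (1 + 0.057) = 6.9551.
r = 6.9551 / 56.41 + 0.057 = 0.12329 + 0.057 = 0.18029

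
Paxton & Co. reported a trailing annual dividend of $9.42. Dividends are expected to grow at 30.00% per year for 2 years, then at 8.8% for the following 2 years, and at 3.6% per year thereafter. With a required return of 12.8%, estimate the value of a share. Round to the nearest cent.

Three-stage DDM. Project D₁…D_4; terminal Gordon value at t=4 with g = 0.036; discount at r = 0.128.
D_1 = 12.2460
D_2 = 15.9198
D_3 = 17.3207
D_4 = 18.8450
TV_4 = 19.5234/(0.128−0.036) = 212.2107
P₀ = Σ Dₜ/(1+r)ᵗ + TV_4/(1+r)^4 = 178.1548

$178.15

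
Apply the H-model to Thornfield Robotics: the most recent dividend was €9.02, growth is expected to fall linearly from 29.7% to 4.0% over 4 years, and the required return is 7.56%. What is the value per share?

H-model: P₀ = D₀[(1+g_L) + H(g_S−g_L)]/(r−g_L), with H = 4/2 = 2.
P₀ = 9.02 × [(1+0.04) + 2×(0.297−0.04)] / (0.0756−0.04)
   = 9.02 × 1.5540 / 0.0356 = 393.7382

€393.74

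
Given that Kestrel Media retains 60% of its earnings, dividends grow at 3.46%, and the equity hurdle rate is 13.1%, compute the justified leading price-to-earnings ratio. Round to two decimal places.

4.15

Payout ratio b = 1 − 0.60 = 0.40.
Justified leading P/E = b/(r−g) = 0.40/(0.131−0.0346) = 4.1494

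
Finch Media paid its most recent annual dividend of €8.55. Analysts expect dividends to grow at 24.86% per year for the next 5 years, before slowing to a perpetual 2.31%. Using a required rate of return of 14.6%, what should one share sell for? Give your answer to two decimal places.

Two-stage DDM. Project D₁…D_5 at 0.2486, terminal growth 0.0231, discount at r = 0.146.
D_1 = 10.6755
D_2 = 13.3295
D_3 = 16.6432
D_4 = 20.7807
D_5 = 25.9467
Terminal value at t=5: TV = D_6/(r−g) = 26.5461/(0.146−0.0231) = 215.9976
P₀ = 10.6755/(1+0.146)^1 + 13.3295/(1+0.146)^2 + 16.6432/(1+0.146)^3 + 20.7807/(1+0.146)^4 + 25.9467/(1+0.146)^5 + 215.9976/(1+0.146)^5 = 164.9744

€164.97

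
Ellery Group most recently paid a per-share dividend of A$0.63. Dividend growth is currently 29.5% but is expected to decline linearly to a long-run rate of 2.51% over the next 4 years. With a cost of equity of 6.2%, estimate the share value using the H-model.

H-model: P₀ = D₀[(1+g_L) + H(g_S−g_L)]/(r−g_L), with H = 4/2 = 2.
P₀ = 0.63 × [(1+0.0251) + 2×(0.295−0.0251)] / (0.062−0.0251)
   = 0.63 × 1.5649 / 0.0369 = 26.7178

A$26.72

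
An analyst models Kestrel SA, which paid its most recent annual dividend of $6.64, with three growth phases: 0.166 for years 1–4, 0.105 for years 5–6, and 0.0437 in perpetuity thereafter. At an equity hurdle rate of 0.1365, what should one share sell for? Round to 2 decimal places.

$120.65

Three-stage DDM. Project D₁…D_6; terminal Gordon value at t=6 with g = 0.0437; discount at r = 0.1365.
D_1 = 7.7422
D_2 = 9.0275
D_3 = 10.5260
D_4 = 12.2733
D_5 = 13.5620
D_6 = 14.9860
TV_6 = 15.6409/(0.1365−0.0437) = 168.5445
P₀ = Σ Dₜ/(1+r)ᵗ + TV_6/(1+r)^6 = 120.6527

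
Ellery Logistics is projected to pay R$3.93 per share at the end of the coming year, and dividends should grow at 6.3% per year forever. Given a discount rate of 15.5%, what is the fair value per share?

Gordon growth model: P₀ = D₁/(r − g), with D₁ = 3.93 given directly.
P₀ = 3.9300 / (0.155 − 0.063) = 3.9300 / 0.092 = 42.7174

R$42.72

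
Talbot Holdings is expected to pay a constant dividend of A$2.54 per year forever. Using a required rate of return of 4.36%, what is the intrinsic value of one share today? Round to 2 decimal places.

A$58.26

Zero-growth DDM (perpetuity): P₀ = D/r = 2.54 / 0.0436 = 58.2569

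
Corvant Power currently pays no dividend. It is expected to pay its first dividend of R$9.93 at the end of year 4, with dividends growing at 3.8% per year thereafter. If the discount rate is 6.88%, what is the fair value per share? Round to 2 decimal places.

R$264.06

Deferred-dividend DDM. At t=3 the remaining stream is a growing perpetuity with first payment D_4 = 9.93.
V_3 = D_4/(r−g) = 9.93/(0.0688−0.038) = 322.4026
P₀ = V_3/(1+r)^3 = 322.4026/(1+0.0688)^3 = 264.0640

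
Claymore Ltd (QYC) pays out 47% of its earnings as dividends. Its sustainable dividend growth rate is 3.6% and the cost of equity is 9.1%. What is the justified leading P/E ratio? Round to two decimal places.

Justified leading P/E = b/(r−g) = 0.47/(0.091−0.036) = 8.5455

8.55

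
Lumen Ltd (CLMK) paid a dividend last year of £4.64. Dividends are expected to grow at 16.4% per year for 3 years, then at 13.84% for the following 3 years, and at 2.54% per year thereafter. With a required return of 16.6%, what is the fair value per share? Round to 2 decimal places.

£58.41

Three-stage DDM. Project D₁…D_6; terminal Gordon value at t=6 with g = 0.0254; discount at r = 0.166.
D_1 = 5.4010
D_2 = 6.2867
D_3 = 7.3177
D_4 = 8.3305
D_5 = 9.4835
D_6 = 10.7960
TV_6 = 11.0702/(0.166−0.0254) = 78.7353
P₀ = Σ Dₜ/(1+r)ᵗ + TV_6/(1+r)^6 = 58.4068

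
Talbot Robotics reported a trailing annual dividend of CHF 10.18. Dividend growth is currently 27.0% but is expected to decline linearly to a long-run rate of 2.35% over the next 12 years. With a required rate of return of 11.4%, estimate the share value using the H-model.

CHF 281.50

H-model: P₀ = D₀[(1+g_L) + H(g_S−g_L)]/(r−g_L), with H = 12/2 = 6.
P₀ = 10.18 × [(1+0.0235) + 6×(0.27−0.0235)] / (0.114−0.0235)
   = 10.18 × 2.5025 / 0.0905 = 281.4967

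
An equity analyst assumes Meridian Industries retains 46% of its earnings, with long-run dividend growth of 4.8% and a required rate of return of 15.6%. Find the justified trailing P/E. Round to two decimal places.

5.24

Payout ratio b = 1 − 0.46 = 0.54.
Justified trailing P/E = b(1+g)/(r−g) = 0.54×(1+0.048)/(0.156−0.048) = 5.2400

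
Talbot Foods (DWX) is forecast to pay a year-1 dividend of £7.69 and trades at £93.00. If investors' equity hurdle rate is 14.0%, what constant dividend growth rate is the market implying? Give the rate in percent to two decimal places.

From P₀ = D₁/(r − g), the implied growth is g = r − D₁/P₀.
g = 0.14 − 7.69/93.00 = 0.14 − 0.08269 = 0.05731

5.73%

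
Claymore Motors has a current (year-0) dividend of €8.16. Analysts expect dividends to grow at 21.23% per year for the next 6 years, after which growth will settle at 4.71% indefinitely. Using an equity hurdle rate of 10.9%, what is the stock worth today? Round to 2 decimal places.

€303.18

Two-stage DDM. Project D₁…D_6 at 0.2123, terminal growth 0.0471, discount at r = 0.109.
D_1 = 9.8924
D_2 = 11.9925
D_3 = 14.5385
D_4 = 17.6251
D_5 = 21.3669
D_6 = 25.9030
Terminal value at t=6: TV = D_7/(r−g) = 27.1231/(0.109−0.0471) = 438.1757
P₀ = 9.8924/(1+0.109)^1 + 11.9925/(1+0.109)^2 + 14.5385/(1+0.109)^3 + 17.6251/(1+0.109)^4 + 21.3669/(1+0.109)^5 + 25.9030/(1+0.109)^6 + 438.1757/(1+0.109)^6 = 303.1807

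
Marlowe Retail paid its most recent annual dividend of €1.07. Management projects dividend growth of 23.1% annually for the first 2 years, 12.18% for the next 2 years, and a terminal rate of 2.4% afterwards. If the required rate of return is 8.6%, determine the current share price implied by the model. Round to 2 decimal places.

Three-stage DDM. Project D₁…D_4; terminal Gordon value at t=4 with g = 0.024; discount at r = 0.086.
D_1 = 1.3172
D_2 = 1.6214
D_3 = 1.8189
D_4 = 2.0405
TV_4 = 2.0894/(0.086−0.024) = 33.7007
P₀ = Σ Dₜ/(1+r)ᵗ + TV_4/(1+r)^4 = 29.7028

€29.70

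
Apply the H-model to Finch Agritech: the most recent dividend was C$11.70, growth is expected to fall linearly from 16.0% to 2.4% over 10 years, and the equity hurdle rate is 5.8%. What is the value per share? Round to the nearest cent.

H-model: P₀ = D₀[(1+g_L) + H(g_S−g_L)]/(r−g_L), with H = 10/2 = 5.
P₀ = 11.70 × [(1+0.024) + 5×(0.16−0.024)] / (0.058−0.024)
   = 11.70 × 1.7040 / 0.034 = 586.3765

C$586.38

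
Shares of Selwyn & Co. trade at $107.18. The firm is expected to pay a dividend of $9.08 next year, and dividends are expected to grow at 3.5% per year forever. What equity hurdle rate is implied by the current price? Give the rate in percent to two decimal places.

Rearranging the constant-growth DDM: r = D₁/P₀ + g.
r = 9.0800 / 107.18 + 0.035 = 0.08472 + 0.035 = 0.11972

11.97%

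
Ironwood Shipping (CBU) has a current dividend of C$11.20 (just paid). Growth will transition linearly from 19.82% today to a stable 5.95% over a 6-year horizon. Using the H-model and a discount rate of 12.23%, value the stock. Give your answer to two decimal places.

C$263.16

H-model: P₀ = D₀[(1+g_L) + H(g_S−g_L)]/(r−g_L), with H = 6/2 = 3.
P₀ = 11.20 × [(1+0.0595) + 3×(0.1982−0.0595)] / (0.1223−0.0595)
   = 11.20 × 1.4756 / 0.0628 = 263.1643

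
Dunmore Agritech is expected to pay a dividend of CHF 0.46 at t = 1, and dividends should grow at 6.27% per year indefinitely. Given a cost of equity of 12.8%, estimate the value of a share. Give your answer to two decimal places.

Gordon growth model: P₀ = D₁/(r − g), with D₁ = 0.46 given directly.
P₀ = 0.4600 / (0.128 − 0.0627) = 0.4600 / 0.0653 = 7.0444

CHF 7.04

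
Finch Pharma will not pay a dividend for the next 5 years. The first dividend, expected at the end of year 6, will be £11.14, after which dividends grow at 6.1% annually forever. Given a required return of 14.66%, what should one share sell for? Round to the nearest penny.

£65.67

Deferred-dividend DDM. At t=5 the remaining stream is a growing perpetuity with first payment D_6 = 11.14.
V_5 = D_6/(r−g) = 11.14/(0.1466−0.061) = 130.1402
P₀ = V_5/(1+r)^5 = 130.1402/(1+0.1466)^5 = 65.6677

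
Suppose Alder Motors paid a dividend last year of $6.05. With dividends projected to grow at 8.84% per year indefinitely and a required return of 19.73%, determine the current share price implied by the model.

$60.47

Gordon growth model: P₀ = D₁/(r − g). D₁ = 6.05 × (1 + 0.0884) = 6.5848.
P₀ = 6.5848 / (0.1973 − 0.0884) = 6.5848 / 0.1089 = 60.4667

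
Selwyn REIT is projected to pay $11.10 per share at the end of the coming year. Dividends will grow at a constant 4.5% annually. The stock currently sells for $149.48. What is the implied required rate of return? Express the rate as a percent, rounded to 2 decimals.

11.93%

Rearranging the constant-growth DDM: r = D₁/P₀ + g.
r = 11.1000 / 149.48 + 0.045 = 0.07426 + 0.045 = 0.11926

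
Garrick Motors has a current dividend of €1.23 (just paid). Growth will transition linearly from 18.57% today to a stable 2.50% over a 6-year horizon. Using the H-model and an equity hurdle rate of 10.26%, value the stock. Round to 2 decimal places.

€23.89

H-model: P₀ = D₀[(1+g_L) + H(g_S−g_L)]/(r−g_L), with H = 6/2 = 3.
P₀ = 1.23 × [(1+0.025) + 3×(0.1857−0.025)] / (0.1026−0.025)
   = 1.23 × 1.5071 / 0.0776 = 23.8883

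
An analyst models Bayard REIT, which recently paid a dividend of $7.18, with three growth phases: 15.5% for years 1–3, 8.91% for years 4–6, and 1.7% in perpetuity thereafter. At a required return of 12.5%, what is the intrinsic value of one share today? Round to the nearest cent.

Three-stage DDM. Project D₁…D_6; terminal Gordon value at t=6 with g = 0.017; discount at r = 0.125.
D_1 = 8.2929
D_2 = 9.5783
D_3 = 11.0629
D_4 = 12.0486
D_5 = 13.1222
D_6 = 14.2914
TV_6 = 14.5343/(0.125−0.017) = 134.5770
P₀ = Σ Dₜ/(1+r)ᵗ + TV_6/(1+r)^6 = 110.9455

$110.95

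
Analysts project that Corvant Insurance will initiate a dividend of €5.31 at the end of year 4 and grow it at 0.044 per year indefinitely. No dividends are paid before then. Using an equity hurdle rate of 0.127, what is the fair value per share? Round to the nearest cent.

€44.69

Deferred-dividend DDM. At t=3 the remaining stream is a growing perpetuity with first payment D_4 = 5.31.
V_3 = D_4/(r−g) = 5.31/(0.127−0.044) = 63.9759
P₀ = V_3/(1+r)^3 = 63.9759/(1+0.127)^3 = 44.6935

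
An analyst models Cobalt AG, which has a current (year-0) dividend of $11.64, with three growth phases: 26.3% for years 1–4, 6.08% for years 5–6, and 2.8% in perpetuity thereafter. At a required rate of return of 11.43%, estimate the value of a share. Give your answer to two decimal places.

$307.41

Three-stage DDM. Project D₁…D_6; terminal Gordon value at t=6 with g = 0.028; discount at r = 0.1143.
D_1 = 14.7013
D_2 = 18.5678
D_3 = 23.4511
D_4 = 29.6187
D_5 = 31.4195
D_6 = 33.3299
TV_6 = 34.2631/(0.1143−0.028) = 397.0231
P₀ = Σ Dₜ/(1+r)ᵗ + TV_6/(1+r)^6 = 307.4052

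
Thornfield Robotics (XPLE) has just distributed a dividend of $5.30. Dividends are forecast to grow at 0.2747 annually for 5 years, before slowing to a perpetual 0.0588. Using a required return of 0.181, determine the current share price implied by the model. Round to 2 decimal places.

$100.78

Two-stage DDM. Project D₁…D_5 at 0.2747, terminal growth 0.0588, discount at r = 0.181.
D_1 = 6.7559
D_2 = 8.6118
D_3 = 10.9774
D_4 = 13.9929
D_5 = 17.8368
Terminal value at t=5: TV = D_6/(r−g) = 18.8856/(0.181−0.0588) = 154.5463
P₀ = 6.7559/(1+0.181)^1 + 8.6118/(1+0.181)^2 + 10.9774/(1+0.181)^3 + 13.9929/(1+0.181)^4 + 17.8368/(1+0.181)^5 + 154.5463/(1+0.181)^5 = 100.7838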